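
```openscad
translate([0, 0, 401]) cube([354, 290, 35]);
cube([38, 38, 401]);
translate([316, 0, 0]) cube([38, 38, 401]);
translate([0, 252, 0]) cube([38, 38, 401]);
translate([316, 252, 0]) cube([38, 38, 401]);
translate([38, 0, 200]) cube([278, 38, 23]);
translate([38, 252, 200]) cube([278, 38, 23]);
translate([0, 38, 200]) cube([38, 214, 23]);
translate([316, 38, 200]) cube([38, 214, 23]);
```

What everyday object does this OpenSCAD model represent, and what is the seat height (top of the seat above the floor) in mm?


A stool. The seat height is 436 mm.

A 354×290×35 slab at z = 401 on four corner posts — a stool. The seat top is 401 + 35 = 436 mm.


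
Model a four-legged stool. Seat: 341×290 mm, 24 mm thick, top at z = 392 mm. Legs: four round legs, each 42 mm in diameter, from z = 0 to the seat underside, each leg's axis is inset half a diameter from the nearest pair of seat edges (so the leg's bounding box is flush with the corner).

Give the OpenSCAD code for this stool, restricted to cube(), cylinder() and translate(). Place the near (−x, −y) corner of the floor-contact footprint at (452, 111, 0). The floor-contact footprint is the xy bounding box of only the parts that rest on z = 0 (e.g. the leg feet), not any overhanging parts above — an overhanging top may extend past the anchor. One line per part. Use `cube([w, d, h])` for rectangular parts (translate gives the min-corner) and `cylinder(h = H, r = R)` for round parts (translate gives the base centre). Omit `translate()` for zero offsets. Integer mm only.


translate([452, 111, 368]) cube([341, 290, 24]);
translate([473, 132, 0]) cylinder(h = 368, r = 21);
translate([772, 132, 0]) cylinder(h = 368, r = 21);
translate([473, 380, 0]) cylinder(h = 368, r = 21);
translate([772, 380, 0]) cylinder(h = 368, r = 21);


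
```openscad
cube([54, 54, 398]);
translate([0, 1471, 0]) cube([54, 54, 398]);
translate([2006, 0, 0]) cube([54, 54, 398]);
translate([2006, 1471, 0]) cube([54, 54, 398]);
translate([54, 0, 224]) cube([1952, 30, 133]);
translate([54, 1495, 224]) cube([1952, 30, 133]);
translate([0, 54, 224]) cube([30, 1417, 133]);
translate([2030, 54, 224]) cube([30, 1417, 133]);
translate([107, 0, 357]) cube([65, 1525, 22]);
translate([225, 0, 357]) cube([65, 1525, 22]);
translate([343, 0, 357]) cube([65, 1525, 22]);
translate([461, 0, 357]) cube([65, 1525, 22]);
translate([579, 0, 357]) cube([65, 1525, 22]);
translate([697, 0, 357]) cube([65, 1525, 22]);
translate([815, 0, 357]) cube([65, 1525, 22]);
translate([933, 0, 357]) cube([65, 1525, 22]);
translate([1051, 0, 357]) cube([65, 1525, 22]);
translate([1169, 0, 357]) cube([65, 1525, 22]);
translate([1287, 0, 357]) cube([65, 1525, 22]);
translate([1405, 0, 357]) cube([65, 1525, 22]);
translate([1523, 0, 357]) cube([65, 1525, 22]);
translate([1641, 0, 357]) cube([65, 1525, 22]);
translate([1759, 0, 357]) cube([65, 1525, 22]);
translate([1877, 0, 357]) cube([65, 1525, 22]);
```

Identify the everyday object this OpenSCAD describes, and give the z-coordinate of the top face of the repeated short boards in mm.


A bed frame. The slat-top height is 379 mm.

Four posts, four rails, and a row of slats — a bed frame. Slats sit on the rails at z = 224 + 133 = 357; with slat thickness 22, the top is 379 mm.


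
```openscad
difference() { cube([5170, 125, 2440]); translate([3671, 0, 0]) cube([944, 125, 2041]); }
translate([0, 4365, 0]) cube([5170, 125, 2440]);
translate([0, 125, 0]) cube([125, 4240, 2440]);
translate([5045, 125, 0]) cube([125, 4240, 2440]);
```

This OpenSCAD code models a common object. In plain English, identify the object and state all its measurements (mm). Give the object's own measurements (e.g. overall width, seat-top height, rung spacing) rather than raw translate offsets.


A single room: four walls, each 2440 mm tall and 125 mm thick, enclosing an outside footprint 5170×4490 mm (x × y), no floor or roof. The front and back walls (−y and +y sides) run the full x-width; the side walls fit between their inner faces. A door opening 944 mm wide and 2041 mm tall is cut through the front wall from the floor up, its −x edge 3671 mm from the wall's −x end.


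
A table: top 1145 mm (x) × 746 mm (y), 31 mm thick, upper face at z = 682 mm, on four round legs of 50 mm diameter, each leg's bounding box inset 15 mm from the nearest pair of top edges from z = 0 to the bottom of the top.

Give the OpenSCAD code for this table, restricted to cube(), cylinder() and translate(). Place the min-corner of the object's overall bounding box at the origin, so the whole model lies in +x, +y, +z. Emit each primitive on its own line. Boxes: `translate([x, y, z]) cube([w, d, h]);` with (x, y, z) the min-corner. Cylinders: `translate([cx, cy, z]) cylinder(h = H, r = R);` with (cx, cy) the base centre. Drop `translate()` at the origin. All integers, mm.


// leg_h = 682 - 31 = 651
translate([0, 0, 651]) cube([1145, 746, 31]);
translate([40, 40, 0]) cylinder(h = 651, r = 25);
translate([1105, 40, 0]) cylinder(h = 651, r = 25);
translate([40, 706, 0]) cylinder(h = 651, r = 25);
translate([1105, 706, 0]) cylinder(h = 651, r = 25);


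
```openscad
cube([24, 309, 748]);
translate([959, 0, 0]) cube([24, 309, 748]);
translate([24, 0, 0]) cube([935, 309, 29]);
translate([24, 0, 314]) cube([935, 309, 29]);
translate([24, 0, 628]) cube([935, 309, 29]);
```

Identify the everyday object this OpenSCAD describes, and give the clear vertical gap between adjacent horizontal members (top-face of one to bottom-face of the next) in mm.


A bookshelf. The clear shelf gap is 285 mm.

Two tall side panels with 3 horizontal boards between them — a bookshelf. The first two shelf undersides are at z = 0 and z = 314; with shelf thickness 29, the clear gap is 314 − 0 − 29 = 285 mm.


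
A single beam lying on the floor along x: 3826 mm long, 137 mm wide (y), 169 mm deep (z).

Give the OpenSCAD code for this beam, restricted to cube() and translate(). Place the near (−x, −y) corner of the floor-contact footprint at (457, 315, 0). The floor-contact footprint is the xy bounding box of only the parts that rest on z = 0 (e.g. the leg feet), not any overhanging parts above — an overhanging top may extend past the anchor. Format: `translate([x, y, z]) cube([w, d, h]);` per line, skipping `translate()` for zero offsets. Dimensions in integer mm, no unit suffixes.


translate([457, 315, 0]) cube([3826, 137, 169]);


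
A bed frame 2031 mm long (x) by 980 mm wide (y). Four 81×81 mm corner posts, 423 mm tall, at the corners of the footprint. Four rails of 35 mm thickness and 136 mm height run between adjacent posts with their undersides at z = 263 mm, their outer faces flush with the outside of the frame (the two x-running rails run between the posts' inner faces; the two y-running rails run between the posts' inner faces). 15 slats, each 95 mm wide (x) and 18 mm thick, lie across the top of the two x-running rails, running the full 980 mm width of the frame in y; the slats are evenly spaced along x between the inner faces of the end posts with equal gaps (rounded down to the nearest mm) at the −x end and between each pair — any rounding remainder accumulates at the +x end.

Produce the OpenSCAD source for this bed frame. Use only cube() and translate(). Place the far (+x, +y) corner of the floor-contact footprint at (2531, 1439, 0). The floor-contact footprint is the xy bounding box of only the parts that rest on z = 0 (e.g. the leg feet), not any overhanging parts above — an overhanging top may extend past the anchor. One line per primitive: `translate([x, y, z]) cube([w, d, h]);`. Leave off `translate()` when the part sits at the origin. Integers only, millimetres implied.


// slat z = rail_z + rail_h = 263 + 136 = 399
// slat gap = ⌊(1869 − 15·95) / 16⌋ = 27
translate([500, 459, 0]) cube([81, 81, 423]);
translate([500, 1358, 0]) cube([81, 81, 423]);
translate([2450, 459, 0]) cube([81, 81, 423]);
translate([2450, 1358, 0]) cube([81, 81, 423]);
translate([581, 459, 263]) cube([1869, 35, 136]);
translate([581, 1404, 263]) cube([1869, 35, 136]);
translate([500, 540, 263]) cube([35, 818, 136]);
translate([2496, 540, 263]) cube([35, 818, 136]);
translate([608, 459, 399]) cube([95, 980, 18]);
translate([730, 459, 399]) cube([95, 980, 18]);
translate([852, 459, 399]) cube([95, 980, 18]);
translate([974, 459, 399]) cube([95, 980, 18]);
translate([1096, 459, 399]) cube([95, 980, 18]);
translate([1218, 459, 399]) cube([95, 980, 18]);
translate([1340, 459, 399]) cube([95, 980, 18]);
translate([1462, 459, 399]) cube([95, 980, 18]);
translate([1584, 459, 399]) cube([95, 980, 18]);
translate([1706, 459, 399]) cube([95, 980, 18]);
translate([1828, 459, 399]) cube([95, 980, 18]);
translate([1950, 459, 399]) cube([95, 980, 18]);
translate([2072, 459, 399]) cube([95, 980, 18]);
translate([2194, 459, 399]) cube([95, 980, 18]);
translate([2316, 459, 399]) cube([95, 980, 18]);


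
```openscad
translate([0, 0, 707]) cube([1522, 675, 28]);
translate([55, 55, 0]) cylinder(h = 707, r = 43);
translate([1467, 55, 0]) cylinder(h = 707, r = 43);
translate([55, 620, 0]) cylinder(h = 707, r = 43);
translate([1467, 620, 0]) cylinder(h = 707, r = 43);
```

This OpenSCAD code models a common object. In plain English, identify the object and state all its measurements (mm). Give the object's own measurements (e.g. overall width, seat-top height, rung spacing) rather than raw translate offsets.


A rectangular dining table. The top is 1522×675×28 mm with its upper surface at z = 735 mm. It stands on four round legs of 86 mm diameter, each leg's bounding box inset 12 mm from the nearest pair of top edges, running from the floor to the underside of the top.


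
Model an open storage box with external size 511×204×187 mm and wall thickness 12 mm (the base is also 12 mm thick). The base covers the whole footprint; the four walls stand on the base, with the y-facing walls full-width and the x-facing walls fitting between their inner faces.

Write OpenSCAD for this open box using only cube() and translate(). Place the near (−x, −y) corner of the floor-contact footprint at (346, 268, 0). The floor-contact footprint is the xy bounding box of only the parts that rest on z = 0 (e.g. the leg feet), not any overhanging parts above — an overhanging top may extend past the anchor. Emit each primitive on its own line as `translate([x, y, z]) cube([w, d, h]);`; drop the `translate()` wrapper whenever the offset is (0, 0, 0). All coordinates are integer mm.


translate([346, 268, 0]) cube([511, 204, 12]);
translate([346, 268, 12]) cube([511, 12, 175]);
translate([346, 460, 12]) cube([511, 12, 175]);
translate([346, 280, 12]) cube([12, 180, 175]);
translate([845, 280, 12]) cube([12, 180, 175]);


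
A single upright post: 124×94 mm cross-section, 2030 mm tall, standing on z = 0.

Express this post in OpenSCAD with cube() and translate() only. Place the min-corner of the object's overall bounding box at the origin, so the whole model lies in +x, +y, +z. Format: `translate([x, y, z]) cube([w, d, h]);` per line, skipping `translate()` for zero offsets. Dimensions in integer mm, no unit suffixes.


cube([124, 94, 2030]);


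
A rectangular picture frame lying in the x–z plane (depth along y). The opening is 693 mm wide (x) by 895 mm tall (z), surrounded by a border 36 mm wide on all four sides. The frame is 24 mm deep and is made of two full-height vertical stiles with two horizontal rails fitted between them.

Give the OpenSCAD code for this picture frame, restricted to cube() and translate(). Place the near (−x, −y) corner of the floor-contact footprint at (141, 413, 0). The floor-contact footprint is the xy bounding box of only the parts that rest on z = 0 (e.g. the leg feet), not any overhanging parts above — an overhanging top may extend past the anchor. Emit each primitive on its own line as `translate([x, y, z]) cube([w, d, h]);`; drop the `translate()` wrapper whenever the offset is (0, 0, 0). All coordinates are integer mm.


translate([141, 413, 0]) cube([36, 24, 967]);
translate([870, 413, 0]) cube([36, 24, 967]);
translate([177, 413, 0]) cube([693, 24, 36]);
translate([177, 413, 931]) cube([693, 24, 36]);


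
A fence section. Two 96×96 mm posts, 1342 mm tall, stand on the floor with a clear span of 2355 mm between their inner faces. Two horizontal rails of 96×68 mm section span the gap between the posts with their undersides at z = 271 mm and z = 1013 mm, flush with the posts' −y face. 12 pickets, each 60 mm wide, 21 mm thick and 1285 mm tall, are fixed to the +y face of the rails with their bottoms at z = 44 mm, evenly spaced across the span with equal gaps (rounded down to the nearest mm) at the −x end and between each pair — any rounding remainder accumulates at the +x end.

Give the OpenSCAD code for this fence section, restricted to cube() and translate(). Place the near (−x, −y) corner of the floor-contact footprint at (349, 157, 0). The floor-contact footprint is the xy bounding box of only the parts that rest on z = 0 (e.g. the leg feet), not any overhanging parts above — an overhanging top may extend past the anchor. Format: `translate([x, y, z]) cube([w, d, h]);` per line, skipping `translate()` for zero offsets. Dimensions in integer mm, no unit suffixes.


translate([349, 157, 0]) cube([96, 96, 1342]);
translate([2800, 157, 0]) cube([96, 96, 1342]);
translate([445, 157, 271]) cube([2355, 96, 68]);
translate([445, 157, 1013]) cube([2355, 96, 68]);
translate([570, 253, 44]) cube([60, 21, 1285]);
translate([755, 253, 44]) cube([60, 21, 1285]);
translate([940, 253, 44]) cube([60, 21, 1285]);
translate([1125, 253, 44]) cube([60, 21, 1285]);
translate([1310, 253, 44]) cube([60, 21, 1285]);
translate([1495, 253, 44]) cube([60, 21, 1285]);
translate([1680, 253, 44]) cube([60, 21, 1285]);
translate([1865, 253, 44]) cube([60, 21, 1285]);
translate([2050, 253, 44]) cube([60, 21, 1285]);
translate([2235, 253, 44]) cube([60, 21, 1285]);
translate([2420, 253, 44]) cube([60, 21, 1285]);
translate([2605, 253, 44]) cube([60, 21, 1285]);


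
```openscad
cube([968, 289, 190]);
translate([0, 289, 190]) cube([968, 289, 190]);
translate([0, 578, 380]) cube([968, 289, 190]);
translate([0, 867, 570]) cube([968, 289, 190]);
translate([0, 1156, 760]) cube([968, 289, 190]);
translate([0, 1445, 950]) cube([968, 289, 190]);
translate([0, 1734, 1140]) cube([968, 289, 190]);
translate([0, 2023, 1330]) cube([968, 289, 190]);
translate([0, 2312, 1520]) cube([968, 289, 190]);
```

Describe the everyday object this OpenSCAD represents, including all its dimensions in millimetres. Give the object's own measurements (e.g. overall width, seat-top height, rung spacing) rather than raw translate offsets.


A straight staircase of 9 solid steps. Each step is 968 mm wide (x), 289 mm deep (y, the going) and 190 mm tall (the rise). The first step rests on the floor; each subsequent step sits one going further in +y and one rise higher in +z, directly behind and above the previous step with no overlap.


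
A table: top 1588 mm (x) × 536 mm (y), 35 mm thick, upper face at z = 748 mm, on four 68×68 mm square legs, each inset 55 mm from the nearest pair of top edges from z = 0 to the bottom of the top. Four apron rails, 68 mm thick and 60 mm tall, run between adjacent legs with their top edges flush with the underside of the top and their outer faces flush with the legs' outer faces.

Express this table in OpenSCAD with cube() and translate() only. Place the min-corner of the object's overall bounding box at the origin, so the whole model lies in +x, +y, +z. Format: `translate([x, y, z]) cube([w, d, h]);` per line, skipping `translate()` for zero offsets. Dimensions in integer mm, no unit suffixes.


// leg_h = 748 - 35 = 713
// apron z = 713 - 60 = 653
translate([0, 0, 713]) cube([1588, 536, 35]);
translate([55, 55, 0]) cube([68, 68, 713]);
translate([1465, 55, 0]) cube([68, 68, 713]);
translate([55, 413, 0]) cube([68, 68, 713]);
translate([1465, 413, 0]) cube([68, 68, 713]);
translate([123, 55, 653]) cube([1342, 68, 60]);
translate([123, 413, 653]) cube([1342, 68, 60]);
translate([55, 123, 653]) cube([68, 290, 60]);
translate([1465, 123, 653]) cube([68, 290, 60]);


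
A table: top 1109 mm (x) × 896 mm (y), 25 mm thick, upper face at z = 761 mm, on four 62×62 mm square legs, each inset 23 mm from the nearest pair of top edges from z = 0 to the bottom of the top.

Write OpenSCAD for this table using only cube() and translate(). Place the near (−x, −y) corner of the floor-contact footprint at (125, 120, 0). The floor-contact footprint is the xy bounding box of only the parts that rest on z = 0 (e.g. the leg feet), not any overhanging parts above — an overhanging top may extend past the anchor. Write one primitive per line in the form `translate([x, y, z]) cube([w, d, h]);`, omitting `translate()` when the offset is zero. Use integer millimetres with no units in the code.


// leg_h = 761 - 25 = 736
translate([102, 97, 736]) cube([1109, 896, 25]);
translate([125, 120, 0]) cube([62, 62, 736]);
translate([1126, 120, 0]) cube([62, 62, 736]);
translate([125, 908, 0]) cube([62, 62, 736]);
translate([1126, 908, 0]) cube([62, 62, 736]);


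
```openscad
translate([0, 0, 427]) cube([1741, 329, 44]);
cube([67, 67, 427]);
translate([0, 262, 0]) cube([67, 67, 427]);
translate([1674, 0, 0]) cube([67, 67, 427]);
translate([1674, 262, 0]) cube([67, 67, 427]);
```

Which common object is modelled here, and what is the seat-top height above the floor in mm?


A bench. The seat-top height is 471 mm.

A long slab on four corner posts — a bench. The slab sits at z = 427 with thickness 44, so the top is 427 + 44 = 471 mm.


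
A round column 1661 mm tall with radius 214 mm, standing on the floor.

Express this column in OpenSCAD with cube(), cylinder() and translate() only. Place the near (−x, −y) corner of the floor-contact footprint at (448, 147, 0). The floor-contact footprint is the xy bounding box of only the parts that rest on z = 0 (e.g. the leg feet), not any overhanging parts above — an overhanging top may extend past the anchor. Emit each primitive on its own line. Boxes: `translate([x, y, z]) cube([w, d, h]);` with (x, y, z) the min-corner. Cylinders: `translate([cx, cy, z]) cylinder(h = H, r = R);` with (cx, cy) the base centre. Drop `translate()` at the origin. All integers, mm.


translate([662, 361, 0]) cylinder(h = 1661, r = 214);


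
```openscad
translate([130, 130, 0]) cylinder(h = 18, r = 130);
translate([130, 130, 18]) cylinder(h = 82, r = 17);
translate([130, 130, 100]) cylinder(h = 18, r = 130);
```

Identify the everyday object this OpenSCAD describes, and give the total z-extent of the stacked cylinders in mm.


A spool. The overall height is 118 mm.

Three coaxial cylinders, large–small–large — a spool. Two 18 mm flanges and a 82 mm core give 18 + 82 + 18 = 118 mm.


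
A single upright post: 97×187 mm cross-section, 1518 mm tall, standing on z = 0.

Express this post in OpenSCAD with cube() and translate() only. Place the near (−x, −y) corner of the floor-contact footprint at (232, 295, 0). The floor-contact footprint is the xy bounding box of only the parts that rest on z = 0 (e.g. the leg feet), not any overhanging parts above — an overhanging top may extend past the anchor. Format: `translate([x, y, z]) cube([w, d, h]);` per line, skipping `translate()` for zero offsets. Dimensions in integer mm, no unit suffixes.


translate([232, 295, 0]) cube([97, 187, 1518]);


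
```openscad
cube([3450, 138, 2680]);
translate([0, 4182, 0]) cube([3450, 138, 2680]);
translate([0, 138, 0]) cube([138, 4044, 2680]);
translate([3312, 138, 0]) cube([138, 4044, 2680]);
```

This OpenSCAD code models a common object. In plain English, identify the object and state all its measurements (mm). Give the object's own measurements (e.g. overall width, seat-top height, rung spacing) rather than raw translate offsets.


The wall frame of a small rectangular building: four walls, each 2680 mm tall and 138 mm thick, enclosing a footprint 3450 mm (x) by 4320 mm (y) outside-to-outside, with no floor or roof. The front and back walls (the −y and +y sides) span the full width; the two side walls fit between them.


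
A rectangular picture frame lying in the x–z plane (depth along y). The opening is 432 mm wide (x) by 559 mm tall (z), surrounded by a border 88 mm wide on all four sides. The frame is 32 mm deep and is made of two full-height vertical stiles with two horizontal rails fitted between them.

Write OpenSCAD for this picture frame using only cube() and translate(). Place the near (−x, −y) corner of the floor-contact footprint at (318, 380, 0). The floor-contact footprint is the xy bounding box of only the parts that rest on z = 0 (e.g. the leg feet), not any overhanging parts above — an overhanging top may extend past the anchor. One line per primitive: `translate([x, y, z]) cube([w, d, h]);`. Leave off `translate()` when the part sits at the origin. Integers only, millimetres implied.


translate([318, 380, 0]) cube([88, 32, 735]);
translate([838, 380, 0]) cube([88, 32, 735]);
translate([406, 380, 0]) cube([432, 32, 88]);
translate([406, 380, 647]) cube([432, 32, 88]);


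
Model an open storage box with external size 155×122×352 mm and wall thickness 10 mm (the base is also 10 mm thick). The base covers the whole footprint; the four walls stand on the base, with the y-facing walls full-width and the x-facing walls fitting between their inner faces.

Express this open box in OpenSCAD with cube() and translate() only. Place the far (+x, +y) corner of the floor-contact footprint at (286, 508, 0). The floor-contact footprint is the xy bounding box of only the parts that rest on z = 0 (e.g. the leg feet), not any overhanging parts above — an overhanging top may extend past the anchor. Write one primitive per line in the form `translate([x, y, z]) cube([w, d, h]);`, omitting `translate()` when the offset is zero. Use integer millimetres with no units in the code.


translate([131, 386, 0]) cube([155, 122, 10]);
translate([131, 386, 10]) cube([155, 10, 342]);
translate([131, 498, 10]) cube([155, 10, 342]);
translate([131, 396, 10]) cube([10, 102, 342]);
translate([276, 396, 10]) cube([10, 102, 342]);


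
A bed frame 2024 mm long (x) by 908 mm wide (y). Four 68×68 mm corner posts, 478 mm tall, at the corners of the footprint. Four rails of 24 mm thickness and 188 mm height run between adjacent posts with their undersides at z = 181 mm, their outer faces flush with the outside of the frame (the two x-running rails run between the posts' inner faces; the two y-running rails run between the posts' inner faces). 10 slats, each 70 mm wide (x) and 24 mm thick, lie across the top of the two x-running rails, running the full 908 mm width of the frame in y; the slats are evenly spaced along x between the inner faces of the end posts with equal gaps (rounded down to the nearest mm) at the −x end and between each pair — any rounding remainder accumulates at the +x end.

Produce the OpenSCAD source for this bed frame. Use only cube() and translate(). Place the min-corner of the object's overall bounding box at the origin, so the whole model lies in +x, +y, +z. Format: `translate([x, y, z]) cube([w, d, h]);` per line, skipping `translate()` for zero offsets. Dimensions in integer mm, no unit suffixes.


cube([68, 68, 478]);
translate([0, 840, 0]) cube([68, 68, 478]);
translate([1956, 0, 0]) cube([68, 68, 478]);
translate([1956, 840, 0]) cube([68, 68, 478]);
translate([68, 0, 181]) cube([1888, 24, 188]);
translate([68, 884, 181]) cube([1888, 24, 188]);
translate([0, 68, 181]) cube([24, 772, 188]);
translate([2000, 68, 181]) cube([24, 772, 188]);
translate([176, 0, 369]) cube([70, 908, 24]);
translate([354, 0, 369]) cube([70, 908, 24]);
translate([532, 0, 369]) cube([70, 908, 24]);
translate([710, 0, 369]) cube([70, 908, 24]);
translate([888, 0, 369]) cube([70, 908, 24]);
translate([1066, 0, 369]) cube([70, 908, 24]);
translate([1244, 0, 369]) cube([70, 908, 24]);
translate([1422, 0, 369]) cube([70, 908, 24]);
translate([1600, 0, 369]) cube([70, 908, 24]);
translate([1778, 0, 369]) cube([70, 908, 24]);


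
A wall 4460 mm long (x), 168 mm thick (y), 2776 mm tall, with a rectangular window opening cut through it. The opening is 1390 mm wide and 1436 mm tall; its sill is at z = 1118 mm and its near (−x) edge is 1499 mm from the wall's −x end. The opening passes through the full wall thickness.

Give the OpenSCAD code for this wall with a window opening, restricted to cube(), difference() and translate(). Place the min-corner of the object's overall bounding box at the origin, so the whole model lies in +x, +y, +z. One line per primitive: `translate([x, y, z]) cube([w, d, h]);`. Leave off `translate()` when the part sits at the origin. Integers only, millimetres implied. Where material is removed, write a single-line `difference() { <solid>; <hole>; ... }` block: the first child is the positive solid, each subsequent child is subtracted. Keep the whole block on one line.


difference() { cube([4460, 168, 2776]); translate([1499, 0, 1118]) cube([1390, 168, 1436]); }


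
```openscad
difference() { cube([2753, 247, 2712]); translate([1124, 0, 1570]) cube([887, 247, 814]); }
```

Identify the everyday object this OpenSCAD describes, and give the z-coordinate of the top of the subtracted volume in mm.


A wall with a window opening. The window head height is 2384 mm.

A wall with a rectangular opening subtracted — a window. Sill at z = 1570, opening 814 mm tall, so the head is at 1570 + 814 = 2384 mm.


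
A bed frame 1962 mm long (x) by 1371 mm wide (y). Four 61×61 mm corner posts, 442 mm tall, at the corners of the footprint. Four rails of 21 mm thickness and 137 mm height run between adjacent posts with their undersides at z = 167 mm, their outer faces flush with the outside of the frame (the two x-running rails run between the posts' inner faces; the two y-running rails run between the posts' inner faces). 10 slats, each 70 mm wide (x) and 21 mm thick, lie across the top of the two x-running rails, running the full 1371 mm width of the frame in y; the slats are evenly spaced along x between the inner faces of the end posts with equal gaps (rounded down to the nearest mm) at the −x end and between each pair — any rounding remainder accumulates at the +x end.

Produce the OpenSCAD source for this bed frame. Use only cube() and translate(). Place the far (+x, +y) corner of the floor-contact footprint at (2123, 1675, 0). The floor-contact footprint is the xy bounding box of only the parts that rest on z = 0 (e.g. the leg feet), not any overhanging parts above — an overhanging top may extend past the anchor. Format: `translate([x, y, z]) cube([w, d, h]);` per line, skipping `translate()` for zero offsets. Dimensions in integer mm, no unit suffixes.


// slat z = rail_z + rail_h = 167 + 137 = 304
// slat gap = ⌊(1840 − 10·70) / 11⌋ = 103
translate([161, 304, 0]) cube([61, 61, 442]);
translate([161, 1614, 0]) cube([61, 61, 442]);
translate([2062, 304, 0]) cube([61, 61, 442]);
translate([2062, 1614, 0]) cube([61, 61, 442]);
translate([222, 304, 167]) cube([1840, 21, 137]);
translate([222, 1654, 167]) cube([1840, 21, 137]);
translate([161, 365, 167]) cube([21, 1249, 137]);
translate([2102, 365, 167]) cube([21, 1249, 137]);
translate([325, 304, 304]) cube([70, 1371, 21]);
translate([498, 304, 304]) cube([70, 1371, 21]);
translate([671, 304, 304]) cube([70, 1371, 21]);
translate([844, 304, 304]) cube([70, 1371, 21]);
translate([1017, 304, 304]) cube([70, 1371, 21]);
translate([1190, 304, 304]) cube([70, 1371, 21]);
translate([1363, 304, 304]) cube([70, 1371, 21]);
translate([1536, 304, 304]) cube([70, 1371, 21]);
translate([1709, 304, 304]) cube([70, 1371, 21]);
translate([1882, 304, 304]) cube([70, 1371, 21]);


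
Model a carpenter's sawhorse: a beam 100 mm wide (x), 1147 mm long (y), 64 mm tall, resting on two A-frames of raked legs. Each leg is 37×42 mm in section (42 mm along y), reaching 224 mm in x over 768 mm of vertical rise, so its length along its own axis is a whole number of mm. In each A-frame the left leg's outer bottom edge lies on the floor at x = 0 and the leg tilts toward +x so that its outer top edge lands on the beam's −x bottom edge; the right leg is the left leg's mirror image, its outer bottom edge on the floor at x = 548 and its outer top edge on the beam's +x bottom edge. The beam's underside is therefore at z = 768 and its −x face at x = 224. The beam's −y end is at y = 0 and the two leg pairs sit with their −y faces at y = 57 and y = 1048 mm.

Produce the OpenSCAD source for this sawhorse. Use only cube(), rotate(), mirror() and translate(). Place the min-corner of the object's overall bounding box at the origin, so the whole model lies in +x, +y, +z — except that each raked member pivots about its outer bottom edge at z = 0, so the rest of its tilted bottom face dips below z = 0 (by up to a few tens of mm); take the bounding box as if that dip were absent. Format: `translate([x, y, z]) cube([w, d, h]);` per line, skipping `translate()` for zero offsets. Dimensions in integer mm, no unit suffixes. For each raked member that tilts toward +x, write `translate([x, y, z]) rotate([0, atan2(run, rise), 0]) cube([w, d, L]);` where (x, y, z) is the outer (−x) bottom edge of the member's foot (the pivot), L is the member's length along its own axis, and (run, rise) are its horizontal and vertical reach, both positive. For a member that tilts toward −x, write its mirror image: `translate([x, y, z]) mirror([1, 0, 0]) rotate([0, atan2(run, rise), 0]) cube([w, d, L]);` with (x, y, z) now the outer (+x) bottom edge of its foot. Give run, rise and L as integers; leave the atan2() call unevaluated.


translate([224, 0, 768]) cube([100, 1147, 64]);
translate([0, 57, 0]) rotate([0, atan2(224, 768), 0]) cube([37, 42, 800]);
translate([548, 57, 0]) mirror([1, 0, 0]) rotate([0, atan2(224, 768), 0]) cube([37, 42, 800]);
translate([0, 1048, 0]) rotate([0, atan2(224, 768), 0]) cube([37, 42, 800]);
translate([548, 1048, 0]) mirror([1, 0, 0]) rotate([0, atan2(224, 768), 0]) cube([37, 42, 800]);


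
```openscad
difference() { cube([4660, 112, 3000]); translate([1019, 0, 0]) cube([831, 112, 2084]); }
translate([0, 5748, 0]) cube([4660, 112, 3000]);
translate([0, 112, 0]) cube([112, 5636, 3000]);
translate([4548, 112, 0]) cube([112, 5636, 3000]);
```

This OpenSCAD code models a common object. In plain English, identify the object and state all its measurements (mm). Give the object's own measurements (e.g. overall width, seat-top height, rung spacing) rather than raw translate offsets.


A single room: four walls, each 3000 mm tall and 112 mm thick, enclosing an outside footprint 4660×5860 mm (x × y), no floor or roof. The front and back walls (−y and +y sides) run the full x-width; the side walls fit between their inner faces. A door opening 831 mm wide and 2084 mm tall is cut through the front wall from the floor up, its −x edge 1019 mm from the wall's −x end.


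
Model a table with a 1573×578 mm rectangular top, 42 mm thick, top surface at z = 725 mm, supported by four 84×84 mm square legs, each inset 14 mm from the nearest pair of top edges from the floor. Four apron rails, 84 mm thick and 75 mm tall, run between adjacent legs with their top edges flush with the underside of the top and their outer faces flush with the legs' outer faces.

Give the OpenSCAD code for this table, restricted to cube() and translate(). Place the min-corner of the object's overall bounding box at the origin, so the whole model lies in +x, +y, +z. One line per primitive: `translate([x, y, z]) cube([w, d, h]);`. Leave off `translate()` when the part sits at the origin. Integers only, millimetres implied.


translate([0, 0, 683]) cube([1573, 578, 42]);
translate([14, 14, 0]) cube([84, 84, 683]);
translate([1475, 14, 0]) cube([84, 84, 683]);
translate([14, 480, 0]) cube([84, 84, 683]);
translate([1475, 480, 0]) cube([84, 84, 683]);
translate([98, 14, 608]) cube([1377, 84, 75]);
translate([98, 480, 608]) cube([1377, 84, 75]);
translate([14, 98, 608]) cube([84, 382, 75]);
translate([1475, 98, 608]) cube([84, 382, 75]);


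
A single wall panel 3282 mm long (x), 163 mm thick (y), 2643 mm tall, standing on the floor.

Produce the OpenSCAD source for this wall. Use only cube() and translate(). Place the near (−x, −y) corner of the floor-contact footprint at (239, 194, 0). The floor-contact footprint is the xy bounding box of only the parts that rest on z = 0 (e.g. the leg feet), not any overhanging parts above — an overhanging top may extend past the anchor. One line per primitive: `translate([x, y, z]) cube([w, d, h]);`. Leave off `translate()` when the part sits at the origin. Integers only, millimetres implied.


translate([239, 194, 0]) cube([3282, 163, 2643]);


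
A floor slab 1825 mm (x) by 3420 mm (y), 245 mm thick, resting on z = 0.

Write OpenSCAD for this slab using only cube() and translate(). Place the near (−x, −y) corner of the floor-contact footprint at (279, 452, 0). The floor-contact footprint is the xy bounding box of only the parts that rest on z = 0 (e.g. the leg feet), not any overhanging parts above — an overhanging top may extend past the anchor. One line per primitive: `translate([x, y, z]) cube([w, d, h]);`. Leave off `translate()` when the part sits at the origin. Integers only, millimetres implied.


translate([279, 452, 0]) cube([1825, 3420, 245]);


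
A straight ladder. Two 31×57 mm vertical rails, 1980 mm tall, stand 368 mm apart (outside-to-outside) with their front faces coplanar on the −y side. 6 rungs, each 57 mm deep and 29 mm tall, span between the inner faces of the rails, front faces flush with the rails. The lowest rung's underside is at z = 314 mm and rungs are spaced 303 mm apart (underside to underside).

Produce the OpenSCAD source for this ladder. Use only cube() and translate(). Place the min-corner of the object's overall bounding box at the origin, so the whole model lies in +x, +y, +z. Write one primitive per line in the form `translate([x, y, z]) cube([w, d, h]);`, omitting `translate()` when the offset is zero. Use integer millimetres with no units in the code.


// rung span = 368 - 2*31 = 306
// rung[k] z = 314 + k*303
cube([31, 57, 1980]);
translate([337, 0, 0]) cube([31, 57, 1980]);
translate([31, 0, 314]) cube([306, 57, 29]);
translate([31, 0, 617]) cube([306, 57, 29]);
translate([31, 0, 920]) cube([306, 57, 29]);
translate([31, 0, 1223]) cube([306, 57, 29]);
translate([31, 0, 1526]) cube([306, 57, 29]);
translate([31, 0, 1829]) cube([306, 57, 29]);


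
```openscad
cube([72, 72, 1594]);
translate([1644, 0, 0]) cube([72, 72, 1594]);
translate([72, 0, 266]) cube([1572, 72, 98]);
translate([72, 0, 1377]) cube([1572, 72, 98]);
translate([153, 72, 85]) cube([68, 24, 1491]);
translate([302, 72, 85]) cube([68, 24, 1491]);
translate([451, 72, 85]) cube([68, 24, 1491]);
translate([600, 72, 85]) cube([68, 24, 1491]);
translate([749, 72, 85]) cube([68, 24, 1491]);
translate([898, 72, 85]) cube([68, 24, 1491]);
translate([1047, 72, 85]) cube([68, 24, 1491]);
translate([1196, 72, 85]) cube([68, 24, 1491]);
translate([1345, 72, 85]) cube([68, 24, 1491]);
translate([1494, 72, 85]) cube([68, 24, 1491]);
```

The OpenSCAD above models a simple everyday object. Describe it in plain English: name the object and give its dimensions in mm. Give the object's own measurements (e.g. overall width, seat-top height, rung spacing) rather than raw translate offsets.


A fence section. Two 72×72 mm posts, 1594 mm tall, stand on the floor with a clear span of 1572 mm between their inner faces. Two horizontal rails of 72×98 mm section span the gap between the posts with their undersides at z = 266 mm and z = 1377 mm, flush with the posts' −y face. 10 pickets, each 68 mm wide, 24 mm thick and 1491 mm tall, are fixed to the +y face of the rails with their bottoms at z = 85 mm, spaced across the span with a 81 mm gap after the −x post and between neighbouring pickets, with 82 mm left before the +x post.


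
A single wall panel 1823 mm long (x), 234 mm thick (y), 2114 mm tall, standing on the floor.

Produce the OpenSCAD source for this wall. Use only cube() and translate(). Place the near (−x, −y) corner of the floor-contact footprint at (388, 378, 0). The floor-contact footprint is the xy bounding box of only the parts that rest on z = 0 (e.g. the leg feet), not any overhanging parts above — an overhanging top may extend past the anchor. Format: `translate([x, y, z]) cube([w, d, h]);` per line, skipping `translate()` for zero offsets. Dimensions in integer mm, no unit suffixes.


translate([388, 378, 0]) cube([1823, 234, 2114]);


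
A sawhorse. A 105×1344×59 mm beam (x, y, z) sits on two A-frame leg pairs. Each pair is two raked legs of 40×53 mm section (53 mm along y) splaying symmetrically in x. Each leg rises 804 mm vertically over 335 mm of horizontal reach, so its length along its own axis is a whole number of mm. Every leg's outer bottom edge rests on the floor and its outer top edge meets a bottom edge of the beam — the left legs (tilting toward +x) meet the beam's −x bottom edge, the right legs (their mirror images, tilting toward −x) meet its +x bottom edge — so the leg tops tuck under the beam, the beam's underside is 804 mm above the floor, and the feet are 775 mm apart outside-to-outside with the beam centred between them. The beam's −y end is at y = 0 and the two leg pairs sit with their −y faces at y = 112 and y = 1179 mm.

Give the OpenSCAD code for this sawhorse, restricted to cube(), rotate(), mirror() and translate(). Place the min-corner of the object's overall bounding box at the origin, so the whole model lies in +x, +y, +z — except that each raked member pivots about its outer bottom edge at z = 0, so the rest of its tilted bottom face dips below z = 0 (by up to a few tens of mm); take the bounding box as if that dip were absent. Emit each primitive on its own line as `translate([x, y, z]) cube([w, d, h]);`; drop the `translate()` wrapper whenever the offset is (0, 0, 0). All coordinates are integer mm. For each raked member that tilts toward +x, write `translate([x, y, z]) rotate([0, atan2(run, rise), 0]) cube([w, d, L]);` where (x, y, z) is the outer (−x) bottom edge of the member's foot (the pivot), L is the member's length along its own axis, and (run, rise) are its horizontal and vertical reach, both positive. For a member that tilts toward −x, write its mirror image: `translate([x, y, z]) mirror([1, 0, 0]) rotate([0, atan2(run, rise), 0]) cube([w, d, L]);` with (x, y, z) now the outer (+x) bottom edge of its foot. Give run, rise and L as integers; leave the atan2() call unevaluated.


translate([335, 0, 804]) cube([105, 1344, 59]);
translate([0, 112, 0]) rotate([0, atan2(335, 804), 0]) cube([40, 53, 871]);
translate([775, 112, 0]) mirror([1, 0, 0]) rotate([0, atan2(335, 804), 0]) cube([40, 53, 871]);
translate([0, 1179, 0]) rotate([0, atan2(335, 804), 0]) cube([40, 53, 871]);
translate([775, 1179, 0]) mirror([1, 0, 0]) rotate([0, atan2(335, 804), 0]) cube([40, 53, 871]);


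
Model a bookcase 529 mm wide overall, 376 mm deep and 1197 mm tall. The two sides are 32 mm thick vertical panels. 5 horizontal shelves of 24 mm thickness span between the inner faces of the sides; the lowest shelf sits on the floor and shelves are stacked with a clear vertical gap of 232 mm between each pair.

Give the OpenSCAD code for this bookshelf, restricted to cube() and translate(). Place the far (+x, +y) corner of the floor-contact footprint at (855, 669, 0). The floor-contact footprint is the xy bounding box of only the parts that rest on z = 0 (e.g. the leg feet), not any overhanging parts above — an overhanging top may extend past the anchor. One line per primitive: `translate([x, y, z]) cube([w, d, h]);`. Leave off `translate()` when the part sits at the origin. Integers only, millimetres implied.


translate([326, 293, 0]) cube([32, 376, 1197]);
translate([823, 293, 0]) cube([32, 376, 1197]);
translate([358, 293, 0]) cube([465, 376, 24]);
translate([358, 293, 256]) cube([465, 376, 24]);
translate([358, 293, 512]) cube([465, 376, 24]);
translate([358, 293, 768]) cube([465, 376, 24]);
translate([358, 293, 1024]) cube([465, 376, 24]);
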